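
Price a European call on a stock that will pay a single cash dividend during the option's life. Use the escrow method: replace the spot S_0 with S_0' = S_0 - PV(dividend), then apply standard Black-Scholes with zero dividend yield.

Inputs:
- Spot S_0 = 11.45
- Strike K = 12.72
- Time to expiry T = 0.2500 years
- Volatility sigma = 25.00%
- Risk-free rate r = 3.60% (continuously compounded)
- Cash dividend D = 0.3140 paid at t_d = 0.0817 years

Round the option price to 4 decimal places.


PV(D) = D * exp(-r * t_d) = 0.3140 * 0.99706312 = 0.31307782
S_0' = S_0 - PV(D) = 11.4500 - 0.31307782 = 11.13692218
d1 = (ln(S_0'/K) + (r + sigma^2/2)*T) / (sigma*sqrt(T)) = -0.92877718
d2 = d1 - sigma*sqrt(T) = -1.05377718
exp(-rT) = 0.99104038
N(d1) = 0.17650229; N(d2) = 0.14599247
C = S_0' * N(d1) - K * exp(-rT) * N(d2) = 11.13692218 * 0.17650229 - 12.7200 * 0.99104038 * 0.14599247 = 0.1253

Answer: Price = 0.1253


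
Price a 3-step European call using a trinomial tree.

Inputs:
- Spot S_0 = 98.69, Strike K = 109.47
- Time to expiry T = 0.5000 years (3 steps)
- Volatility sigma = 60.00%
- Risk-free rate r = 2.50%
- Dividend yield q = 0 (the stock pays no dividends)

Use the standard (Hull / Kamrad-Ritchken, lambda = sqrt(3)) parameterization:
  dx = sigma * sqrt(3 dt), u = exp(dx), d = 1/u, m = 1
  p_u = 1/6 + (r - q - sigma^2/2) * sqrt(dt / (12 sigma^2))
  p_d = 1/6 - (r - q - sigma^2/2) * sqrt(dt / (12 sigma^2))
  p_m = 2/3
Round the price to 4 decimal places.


dt = T/N = 0.166667; dx = sigma*sqrt(3*dt) = 0.424264
u = exp(dx) = 1.528465; d = 1/u = 0.654251
p_u = 0.136222, p_m = 0.666667, p_d = 0.197112
Discount per step: exp(-r*dt) = 0.995842
Stock lattice S(k, j) with j the centered position index:
  k=0: S(0,+0) = 98.6900
  k=1: S(1,-1) = 64.5680; S(1,+0) = 98.6900; S(1,+1) = 150.8442
  k=2: S(2,-2) = 42.2437; S(2,-1) = 64.5680; S(2,+0) = 98.6900; S(2,+1) = 150.8442; S(2,+2) = 230.5601
  k=3: S(3,-3) = 27.6380; S(3,-2) = 42.2437; S(3,-1) = 64.5680; S(3,+0) = 98.6900; S(3,+1) = 150.8442; S(3,+2) = 230.5601; S(3,+3) = 352.4031
Terminal payoffs V(N, j) = max(S_T - K, 0):
  V(3,-3) = 0.000000; V(3,-2) = 0.000000; V(3,-1) = 0.000000; V(3,+0) = 0.000000; V(3,+1) = 41.374227; V(3,+2) = 121.090145; V(3,+3) = 242.933149
Backward induction: V(k, j) = exp(-r*dt) * [p_u * V(k+1, j+1) + p_m * V(k+1, j) + p_d * V(k+1, j-1)]
  V(2,-2) = exp(-r*dt) * [p_u*0.000000 + p_m*0.000000 + p_d*0.000000] = 0.000000
  V(2,-1) = exp(-r*dt) * [p_u*0.000000 + p_m*0.000000 + p_d*0.000000] = 0.000000
  V(2,+0) = exp(-r*dt) * [p_u*41.374227 + p_m*0.000000 + p_d*0.000000] = 5.612636
  V(2,+1) = exp(-r*dt) * [p_u*121.090145 + p_m*41.374227 + p_d*0.000000] = 43.894658
  V(2,+2) = exp(-r*dt) * [p_u*242.933149 + p_m*121.090145 + p_d*41.374227] = 121.467718
  V(1,-1) = exp(-r*dt) * [p_u*5.612636 + p_m*0.000000 + p_d*0.000000] = 0.761384
  V(1,+0) = exp(-r*dt) * [p_u*43.894658 + p_m*5.612636 + p_d*0.000000] = 9.680746
  V(1,+1) = exp(-r*dt) * [p_u*121.467718 + p_m*43.894658 + p_d*5.612636] = 46.720895
  V(0,+0) = exp(-r*dt) * [p_u*46.720895 + p_m*9.680746 + p_d*0.761384] = 12.914390

Answer: Price = V(0,0) = 12.9144


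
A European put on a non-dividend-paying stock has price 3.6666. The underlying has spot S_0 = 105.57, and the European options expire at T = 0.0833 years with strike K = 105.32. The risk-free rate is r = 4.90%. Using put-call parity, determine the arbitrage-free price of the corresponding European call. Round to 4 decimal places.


Put-call parity: C - P = S_0 * exp(-qT) - K * exp(-rT).
S_0 * exp(-qT) = 105.5700 * 1.00000000 = 105.57000000
K * exp(-rT) = 105.3200 * 0.99592662 = 104.89099149
C = P + S*exp(-qT) - K*exp(-rT)
C = 3.6666 + 105.57000000 - 104.89099149 = 4.3456

Answer: Call price = 4.3456


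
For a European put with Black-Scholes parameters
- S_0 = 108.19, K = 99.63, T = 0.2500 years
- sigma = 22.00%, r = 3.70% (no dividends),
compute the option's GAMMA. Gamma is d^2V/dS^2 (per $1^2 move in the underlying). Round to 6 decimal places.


d1 = 0.8884146968; d2 = 0.7784146968
phi(d1) = 0.2688561314; exp(-qT) = 1.0000000000; exp(-rT) = 0.9907926496
Gamma = exp(-qT) * phi(d1) / (S * sigma * sqrt(T)) = 1.0000000000 * 0.2688561314 / (108.1900 * 0.2200 * 0.5000000000) = 0.022591

Answer: Gamma = 0.022591


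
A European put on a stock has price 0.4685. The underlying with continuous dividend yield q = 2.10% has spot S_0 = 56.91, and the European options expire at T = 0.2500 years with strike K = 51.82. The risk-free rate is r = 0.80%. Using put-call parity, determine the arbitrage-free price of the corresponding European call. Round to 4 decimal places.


Answer: Call price = 5.3640

Derivation:
Put-call parity: C - P = S_0 * exp(-qT) - K * exp(-rT).
S_0 * exp(-qT) = 56.9100 * 0.99476376 = 56.61200542
K * exp(-rT) = 51.8200 * 0.99800200 = 51.71646357
C = P + S*exp(-qT) - K*exp(-rT)
C = 0.4685 + 56.61200542 - 51.71646357 = 5.3640


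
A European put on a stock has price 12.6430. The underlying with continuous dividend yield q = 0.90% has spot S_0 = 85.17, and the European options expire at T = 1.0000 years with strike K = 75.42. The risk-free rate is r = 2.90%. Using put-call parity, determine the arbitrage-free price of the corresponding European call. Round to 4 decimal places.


Answer: Call price = 23.7857

Derivation:
Put-call parity: C - P = S_0 * exp(-qT) - K * exp(-rT).
S_0 * exp(-qT) = 85.1700 * 0.99104038 = 84.40690906
K * exp(-rT) = 75.4200 * 0.97141646 = 73.26422975
C = P + S*exp(-qT) - K*exp(-rT)
C = 12.6430 + 84.40690906 - 73.26422975 = 23.7857


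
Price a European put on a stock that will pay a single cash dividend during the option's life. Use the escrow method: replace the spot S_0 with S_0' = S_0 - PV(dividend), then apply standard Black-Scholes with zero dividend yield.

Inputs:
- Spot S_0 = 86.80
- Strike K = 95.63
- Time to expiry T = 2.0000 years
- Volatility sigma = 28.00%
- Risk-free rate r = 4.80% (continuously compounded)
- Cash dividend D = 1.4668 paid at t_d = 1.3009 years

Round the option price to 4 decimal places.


PV(D) = D * exp(-r * t_d) = 1.4668 * 0.93946642 = 1.37800935
S_0' = S_0 - PV(D) = 86.8000 - 1.37800935 = 85.42199065
d1 = (ln(S_0'/K) + (r + sigma^2/2)*T) / (sigma*sqrt(T)) = 0.15535386
d2 = d1 - sigma*sqrt(T) = -0.24062593
exp(-rT) = 0.90846402
N(-d1) = 0.43827118; N(-d2) = 0.59507748
P = K * exp(-rT) * N(-d2) - S_0' * N(-d1) = 95.6300 * 0.90846402 * 0.59507748 - 85.42199065 * 0.43827118 = 14.2602

Answer: Price = 14.2602


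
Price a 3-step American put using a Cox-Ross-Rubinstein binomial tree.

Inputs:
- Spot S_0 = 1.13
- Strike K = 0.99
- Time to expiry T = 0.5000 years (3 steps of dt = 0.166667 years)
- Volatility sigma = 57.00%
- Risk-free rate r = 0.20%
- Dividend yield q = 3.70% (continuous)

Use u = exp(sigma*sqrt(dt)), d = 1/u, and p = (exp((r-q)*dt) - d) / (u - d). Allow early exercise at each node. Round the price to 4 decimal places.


Answer: Price = V(0,0) = 0.1189

Derivation:
dt = T/N = 0.166667
u = exp(sigma*sqrt(dt)) = 1.262005; d = 1/u = 0.792390
p = (exp((r-q)*dt) - d) / (u - d) = 0.429700
Discount per step: exp(-r*dt) = 0.999667
Stock lattice S(k, i) with i counting down-moves:
  k=0: S(0,0) = 1.1300
  k=1: S(1,0) = 1.4261; S(1,1) = 0.8954
  k=2: S(2,0) = 1.7997; S(2,1) = 1.1300; S(2,2) = 0.7095
  k=3: S(3,0) = 2.2712; S(3,1) = 1.4261; S(3,2) = 0.8954; S(3,3) = 0.5622
Terminal payoffs V(N, i) = max(K - S_T, 0):
  V(3,0) = 0.000000; V(3,1) = 0.000000; V(3,2) = 0.094599; V(3,3) = 0.427794
Backward induction: V(k, i) = exp(-r*dt) * [p * V(k+1, i) + (1-p) * V(k+1, i+1)]; then take max(V_cont, immediate exercise) for American.
  V(2,0) = exp(-r*dt) * [p*0.000000 + (1-p)*0.000000] = 0.000000; exercise = 0.000000; V(2,0) = max -> 0.000000
  V(2,1) = exp(-r*dt) * [p*0.000000 + (1-p)*0.094599] = 0.053932; exercise = 0.000000; V(2,1) = max -> 0.053932
  V(2,2) = exp(-r*dt) * [p*0.094599 + (1-p)*0.427794] = 0.284525; exercise = 0.280493; V(2,2) = max -> 0.284525
  V(1,0) = exp(-r*dt) * [p*0.000000 + (1-p)*0.053932] = 0.030747; exercise = 0.000000; V(1,0) = max -> 0.030747
  V(1,1) = exp(-r*dt) * [p*0.053932 + (1-p)*0.284525] = 0.185377; exercise = 0.094599; V(1,1) = max -> 0.185377
  V(0,0) = exp(-r*dt) * [p*0.030747 + (1-p)*0.185377] = 0.118893; exercise = 0.000000; V(0,0) = max -> 0.118893


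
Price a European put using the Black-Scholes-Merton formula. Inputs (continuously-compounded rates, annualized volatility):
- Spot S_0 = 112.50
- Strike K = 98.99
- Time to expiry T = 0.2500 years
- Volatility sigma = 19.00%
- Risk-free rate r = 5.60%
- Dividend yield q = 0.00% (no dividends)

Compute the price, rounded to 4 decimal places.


Answer: Price = 0.2955

Derivation:
d1 = (ln(S/K) + (r - q + 0.5*sigma^2) * T) / (sigma * sqrt(T)) = 1.54154618
d2 = d1 - sigma * sqrt(T) = 1.44654618
exp(-rT) = 0.98609754; exp(-qT) = 1.00000000
P = K * exp(-rT) * N(-d2) - S_0 * exp(-qT) * N(-d1)
N(-d1) = 0.06159196; N(-d2) = 0.07401204
P = 98.9900 * 0.98609754 * 0.07401204 - 112.5000 * 1.00000000 * 0.06159196 = 0.2955


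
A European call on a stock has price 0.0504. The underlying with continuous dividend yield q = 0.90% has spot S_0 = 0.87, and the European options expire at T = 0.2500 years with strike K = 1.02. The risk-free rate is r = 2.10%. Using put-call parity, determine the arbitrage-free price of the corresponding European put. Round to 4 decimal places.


Answer: Put price = 0.1970

Derivation:
Put-call parity: C - P = S_0 * exp(-qT) - K * exp(-rT).
S_0 * exp(-qT) = 0.8700 * 0.99775253 = 0.86804470
K * exp(-rT) = 1.0200 * 0.99476376 = 1.01465903
P = C - S*exp(-qT) + K*exp(-rT)
P = 0.0504 - 0.86804470 + 1.01465903 = 0.1970


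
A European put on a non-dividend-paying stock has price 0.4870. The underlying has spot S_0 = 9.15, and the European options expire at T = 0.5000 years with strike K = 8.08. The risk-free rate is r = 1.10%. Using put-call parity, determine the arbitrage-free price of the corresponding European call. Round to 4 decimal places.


Answer: Call price = 1.6013

Derivation:
Put-call parity: C - P = S_0 * exp(-qT) - K * exp(-rT).
S_0 * exp(-qT) = 9.1500 * 1.00000000 = 9.15000000
K * exp(-rT) = 8.0800 * 0.99451510 = 8.03568199
C = P + S*exp(-qT) - K*exp(-rT)
C = 0.4870 + 9.15000000 - 8.03568199 = 1.6013


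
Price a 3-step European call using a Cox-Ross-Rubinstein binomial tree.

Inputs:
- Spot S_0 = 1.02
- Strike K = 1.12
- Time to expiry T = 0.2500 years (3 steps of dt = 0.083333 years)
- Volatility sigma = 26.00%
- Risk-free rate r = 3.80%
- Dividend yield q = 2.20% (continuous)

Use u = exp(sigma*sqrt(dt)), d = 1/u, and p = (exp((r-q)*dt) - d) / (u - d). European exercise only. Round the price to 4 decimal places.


dt = T/N = 0.083333
u = exp(sigma*sqrt(dt)) = 1.077944; d = 1/u = 0.927692
p = (exp((r-q)*dt) - d) / (u - d) = 0.490125
Discount per step: exp(-r*dt) = 0.996838
Stock lattice S(k, i) with i counting down-moves:
  k=0: S(0,0) = 1.0200
  k=1: S(1,0) = 1.0995; S(1,1) = 0.9462
  k=2: S(2,0) = 1.1852; S(2,1) = 1.0200; S(2,2) = 0.8778
  k=3: S(3,0) = 1.2776; S(3,1) = 1.0995; S(3,2) = 0.9462; S(3,3) = 0.8144
Terminal payoffs V(N, i) = max(S_T - K, 0):
  V(3,0) = 0.157582; V(3,1) = 0.000000; V(3,2) = 0.000000; V(3,3) = 0.000000
Backward induction: V(k, i) = exp(-r*dt) * [p * V(k+1, i) + (1-p) * V(k+1, i+1)].
  V(2,0) = exp(-r*dt) * [p*0.157582 + (1-p)*0.000000] = 0.076991
  V(2,1) = exp(-r*dt) * [p*0.000000 + (1-p)*0.000000] = 0.000000
  V(2,2) = exp(-r*dt) * [p*0.000000 + (1-p)*0.000000] = 0.000000
  V(1,0) = exp(-r*dt) * [p*0.076991 + (1-p)*0.000000] = 0.037616
  V(1,1) = exp(-r*dt) * [p*0.000000 + (1-p)*0.000000] = 0.000000
  V(0,0) = exp(-r*dt) * [p*0.037616 + (1-p)*0.000000] = 0.018378

Answer: Price = V(0,0) = 0.0184


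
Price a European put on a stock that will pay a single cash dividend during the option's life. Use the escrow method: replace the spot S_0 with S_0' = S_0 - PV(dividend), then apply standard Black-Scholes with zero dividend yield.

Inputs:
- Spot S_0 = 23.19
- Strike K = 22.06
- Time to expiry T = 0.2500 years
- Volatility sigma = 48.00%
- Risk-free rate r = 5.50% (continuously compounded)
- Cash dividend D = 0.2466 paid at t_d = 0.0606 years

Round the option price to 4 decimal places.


Answer: Price = 1.5939

Derivation:
PV(D) = D * exp(-r * t_d) = 0.2466 * 0.99667255 = 0.24577945
S_0' = S_0 - PV(D) = 23.1900 - 0.24577945 = 22.94422055
d1 = (ln(S_0'/K) + (r + sigma^2/2)*T) / (sigma*sqrt(T)) = 0.34104193
d2 = d1 - sigma*sqrt(T) = 0.10104193
exp(-rT) = 0.98634410
N(-d1) = 0.36653601; N(-d2) = 0.45975859
P = K * exp(-rT) * N(-d2) - S_0' * N(-d1) = 22.0600 * 0.98634410 * 0.45975859 - 22.94422055 * 0.36653601 = 1.5939


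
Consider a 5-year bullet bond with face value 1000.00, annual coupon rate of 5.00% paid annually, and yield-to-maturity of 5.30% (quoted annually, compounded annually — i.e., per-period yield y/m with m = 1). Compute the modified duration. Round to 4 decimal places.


Answer: Modified duration = 4.3139

Derivation:
Coupon per period c = face * coupon_rate / m = 50.000000
Periods per year m = 1; per-period yield y/m = 0.053000
Number of cashflows N = 5
Cashflows (t years, CF_t, discount factor 1/(1+y/m)^(m*t), PV):
  t = 1.0000: CF_t = 50.000000, DF = 0.949668, PV = 47.483381
  t = 2.0000: CF_t = 50.000000, DF = 0.901869, PV = 45.093429
  t = 3.0000: CF_t = 50.000000, DF = 0.856475, PV = 42.823769
  t = 4.0000: CF_t = 50.000000, DF = 0.813367, PV = 40.668347
  t = 5.0000: CF_t = 1050.000000, DF = 0.772428, PV = 811.049654
Price P = sum_t PV_t = 987.118580
First compute Macaulay numerator sum_t t * PV_t:
  t * PV_t at t = 1.0000: 47.483381
  t * PV_t at t = 2.0000: 90.186858
  t * PV_t at t = 3.0000: 128.471308
  t * PV_t at t = 4.0000: 162.673388
  t * PV_t at t = 5.0000: 4055.248268
Macaulay duration D = 4484.063203 / 987.118580 = 4.542578
Modified duration = D / (1 + y/m) = 4.542578 / (1 + 0.053000) = 4.313939


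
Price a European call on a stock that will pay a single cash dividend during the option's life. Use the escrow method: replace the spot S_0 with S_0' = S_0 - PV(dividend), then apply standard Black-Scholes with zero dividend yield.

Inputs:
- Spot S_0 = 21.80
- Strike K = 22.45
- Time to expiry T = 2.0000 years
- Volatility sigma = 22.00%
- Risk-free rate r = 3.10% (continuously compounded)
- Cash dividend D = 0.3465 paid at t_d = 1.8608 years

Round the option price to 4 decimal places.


Answer: Price = 2.8219

Derivation:
PV(D) = D * exp(-r * t_d) = 0.3465 * 0.94394743 = 0.32707779
S_0' = S_0 - PV(D) = 21.8000 - 0.32707779 = 21.47292221
d1 = (ln(S_0'/K) + (r + sigma^2/2)*T) / (sigma*sqrt(T)) = 0.21181736
d2 = d1 - sigma*sqrt(T) = -0.09930963
exp(-rT) = 0.93988289
N(d1) = 0.58387524; N(d2) = 0.46044622
C = S_0' * N(d1) - K * exp(-rT) * N(d2) = 21.47292221 * 0.58387524 - 22.4500 * 0.93988289 * 0.46044622 = 2.8219


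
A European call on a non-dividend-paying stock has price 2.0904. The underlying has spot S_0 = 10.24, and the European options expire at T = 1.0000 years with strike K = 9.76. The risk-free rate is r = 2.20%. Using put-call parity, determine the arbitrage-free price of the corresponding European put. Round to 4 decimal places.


Answer: Put price = 1.3980

Derivation:
Put-call parity: C - P = S_0 * exp(-qT) - K * exp(-rT).
S_0 * exp(-qT) = 10.2400 * 1.00000000 = 10.24000000
K * exp(-rT) = 9.7600 * 0.97824024 = 9.54762469
P = C - S*exp(-qT) + K*exp(-rT)
P = 2.0904 - 10.24000000 + 9.54762469 = 1.3980


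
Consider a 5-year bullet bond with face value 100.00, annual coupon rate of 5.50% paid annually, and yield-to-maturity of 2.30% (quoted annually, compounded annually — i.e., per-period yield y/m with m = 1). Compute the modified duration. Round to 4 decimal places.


Answer: Modified duration = 4.4406

Derivation:
Coupon per period c = face * coupon_rate / m = 5.500000
Periods per year m = 1; per-period yield y/m = 0.023000
Number of cashflows N = 5
Cashflows (t years, CF_t, discount factor 1/(1+y/m)^(m*t), PV):
  t = 1.0000: CF_t = 5.500000, DF = 0.977517, PV = 5.376344
  t = 2.0000: CF_t = 5.500000, DF = 0.955540, PV = 5.255468
  t = 3.0000: CF_t = 5.500000, DF = 0.934056, PV = 5.137310
  t = 4.0000: CF_t = 5.500000, DF = 0.913056, PV = 5.021809
  t = 5.0000: CF_t = 105.500000, DF = 0.892528, PV = 94.161700
Price P = sum_t PV_t = 114.952631
First compute Macaulay numerator sum_t t * PV_t:
  t * PV_t at t = 1.0000: 5.376344
  t * PV_t at t = 2.0000: 10.510937
  t * PV_t at t = 3.0000: 15.411931
  t * PV_t at t = 4.0000: 20.087234
  t * PV_t at t = 5.0000: 470.808500
Macaulay duration D = 522.194946 / 114.952631 = 4.542697
Modified duration = D / (1 + y/m) = 4.542697 / (1 + 0.023000) = 4.440564


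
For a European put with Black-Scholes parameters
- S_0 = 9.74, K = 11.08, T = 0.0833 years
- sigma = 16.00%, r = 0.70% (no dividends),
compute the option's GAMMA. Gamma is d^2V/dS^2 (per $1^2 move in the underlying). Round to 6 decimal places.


d1 = -2.7556209882; d2 = -2.8017997712
phi(d1) = 0.0089539362; exp(-qT) = 1.0000000000; exp(-rT) = 0.9994170700
Gamma = exp(-qT) * phi(d1) / (S * sigma * sqrt(T)) = 1.0000000000 * 0.0089539362 / (9.7400 * 0.1600 * 0.2886173938) = 0.019907

Answer: Gamma = 0.019907


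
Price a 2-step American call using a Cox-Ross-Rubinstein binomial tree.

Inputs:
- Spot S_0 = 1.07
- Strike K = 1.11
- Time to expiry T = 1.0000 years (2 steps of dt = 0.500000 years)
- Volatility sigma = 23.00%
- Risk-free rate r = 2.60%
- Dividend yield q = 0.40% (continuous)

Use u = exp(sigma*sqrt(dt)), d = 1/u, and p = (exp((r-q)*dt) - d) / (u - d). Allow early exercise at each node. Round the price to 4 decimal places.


Answer: Price = V(0,0) = 0.0880

Derivation:
dt = T/N = 0.500000
u = exp(sigma*sqrt(dt)) = 1.176607; d = 1/u = 0.849902
p = (exp((r-q)*dt) - d) / (u - d) = 0.493286
Discount per step: exp(-r*dt) = 0.987084
Stock lattice S(k, i) with i counting down-moves:
  k=0: S(0,0) = 1.0700
  k=1: S(1,0) = 1.2590; S(1,1) = 0.9094
  k=2: S(2,0) = 1.4813; S(2,1) = 1.0700; S(2,2) = 0.7729
Terminal payoffs V(N, i) = max(S_T - K, 0):
  V(2,0) = 0.371311; V(2,1) = 0.000000; V(2,2) = 0.000000
Backward induction: V(k, i) = exp(-r*dt) * [p * V(k+1, i) + (1-p) * V(k+1, i+1)]; then take max(V_cont, immediate exercise) for American.
  V(1,0) = exp(-r*dt) * [p*0.371311 + (1-p)*0.000000] = 0.180797; exercise = 0.148969; V(1,0) = max -> 0.180797
  V(1,1) = exp(-r*dt) * [p*0.000000 + (1-p)*0.000000] = 0.000000; exercise = 0.000000; V(1,1) = max -> 0.000000
  V(0,0) = exp(-r*dt) * [p*0.180797 + (1-p)*0.000000] = 0.088033; exercise = 0.000000; V(0,0) = max -> 0.088033


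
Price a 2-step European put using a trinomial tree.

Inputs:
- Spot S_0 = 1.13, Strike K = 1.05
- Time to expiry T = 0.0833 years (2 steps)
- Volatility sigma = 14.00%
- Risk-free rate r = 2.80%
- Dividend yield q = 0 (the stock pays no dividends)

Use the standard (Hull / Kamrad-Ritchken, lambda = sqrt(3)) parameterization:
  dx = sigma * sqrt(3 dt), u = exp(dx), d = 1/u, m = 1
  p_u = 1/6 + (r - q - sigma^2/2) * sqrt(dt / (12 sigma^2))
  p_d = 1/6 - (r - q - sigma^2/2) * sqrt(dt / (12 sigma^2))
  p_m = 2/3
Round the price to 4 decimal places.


dt = T/N = 0.041650; dx = sigma*sqrt(3*dt) = 0.049488
u = exp(dx) = 1.050733; d = 1/u = 0.951717
p_u = 0.174325, p_m = 0.666667, p_d = 0.159008
Discount per step: exp(-r*dt) = 0.998834
Stock lattice S(k, j) with j the centered position index:
  k=0: S(0,+0) = 1.1300
  k=1: S(1,-1) = 1.0754; S(1,+0) = 1.1300; S(1,+1) = 1.1873
  k=2: S(2,-2) = 1.0235; S(2,-1) = 1.0754; S(2,+0) = 1.1300; S(2,+1) = 1.1873; S(2,+2) = 1.2476
Terminal payoffs V(N, j) = max(K - S_T, 0):
  V(2,-2) = 0.026485; V(2,-1) = 0.000000; V(2,+0) = 0.000000; V(2,+1) = 0.000000; V(2,+2) = 0.000000
Backward induction: V(k, j) = exp(-r*dt) * [p_u * V(k+1, j+1) + p_m * V(k+1, j) + p_d * V(k+1, j-1)]
  V(1,-1) = exp(-r*dt) * [p_u*0.000000 + p_m*0.000000 + p_d*0.026485] = 0.004206
  V(1,+0) = exp(-r*dt) * [p_u*0.000000 + p_m*0.000000 + p_d*0.000000] = 0.000000
  V(1,+1) = exp(-r*dt) * [p_u*0.000000 + p_m*0.000000 + p_d*0.000000] = 0.000000
  V(0,+0) = exp(-r*dt) * [p_u*0.000000 + p_m*0.000000 + p_d*0.004206] = 0.000668

Answer: Price = V(0,0) = 0.0007


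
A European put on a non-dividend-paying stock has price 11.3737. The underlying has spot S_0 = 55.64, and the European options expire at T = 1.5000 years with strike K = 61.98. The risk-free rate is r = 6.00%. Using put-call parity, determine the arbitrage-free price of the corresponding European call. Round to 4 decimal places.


Answer: Call price = 10.3682

Derivation:
Put-call parity: C - P = S_0 * exp(-qT) - K * exp(-rT).
S_0 * exp(-qT) = 55.6400 * 1.00000000 = 55.64000000
K * exp(-rT) = 61.9800 * 0.91393119 = 56.64545486
C = P + S*exp(-qT) - K*exp(-rT)
C = 11.3737 + 55.64000000 - 56.64545486 = 10.3682


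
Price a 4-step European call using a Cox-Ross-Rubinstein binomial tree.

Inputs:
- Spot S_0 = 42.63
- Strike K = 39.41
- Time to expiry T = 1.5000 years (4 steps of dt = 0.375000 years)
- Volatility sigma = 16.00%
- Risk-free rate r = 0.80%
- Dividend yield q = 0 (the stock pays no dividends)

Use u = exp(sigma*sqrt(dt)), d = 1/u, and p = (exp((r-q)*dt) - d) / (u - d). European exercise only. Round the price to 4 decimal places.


Answer: Price = V(0,0) = 5.5123

Derivation:
dt = T/N = 0.375000
u = exp(sigma*sqrt(dt)) = 1.102940; d = 1/u = 0.906667
p = (exp((r-q)*dt) - d) / (u - d) = 0.490832
Discount per step: exp(-r*dt) = 0.997004
Stock lattice S(k, i) with i counting down-moves:
  k=0: S(0,0) = 42.6300
  k=1: S(1,0) = 47.0183; S(1,1) = 38.6512
  k=2: S(2,0) = 51.8584; S(2,1) = 42.6300; S(2,2) = 35.0438
  k=3: S(3,0) = 57.1967; S(3,1) = 47.0183; S(3,2) = 38.6512; S(3,3) = 31.7731
  k=4: S(4,0) = 63.0846; S(4,1) = 51.8584; S(4,2) = 42.6300; S(4,3) = 35.0438; S(4,4) = 28.8076
Terminal payoffs V(N, i) = max(S_T - K, 0):
  V(4,0) = 23.674594; V(4,1) = 12.448425; V(4,2) = 3.220000; V(4,3) = 0.000000; V(4,4) = 0.000000
Backward induction: V(k, i) = exp(-r*dt) * [p * V(k+1, i) + (1-p) * V(k+1, i+1)].
  V(3,0) = exp(-r*dt) * [p*23.674594 + (1-p)*12.448425] = 17.904798
  V(3,1) = exp(-r*dt) * [p*12.448425 + (1-p)*3.220000] = 7.726397
  V(3,2) = exp(-r*dt) * [p*3.220000 + (1-p)*0.000000] = 1.575746
  V(3,3) = exp(-r*dt) * [p*0.000000 + (1-p)*0.000000] = 0.000000
  V(2,0) = exp(-r*dt) * [p*17.904798 + (1-p)*7.726397] = 12.684177
  V(2,1) = exp(-r*dt) * [p*7.726397 + (1-p)*1.575746] = 4.580922
  V(2,2) = exp(-r*dt) * [p*1.575746 + (1-p)*0.000000] = 0.771111
  V(1,0) = exp(-r*dt) * [p*12.684177 + (1-p)*4.580922] = 8.532626
  V(1,1) = exp(-r*dt) * [p*4.580922 + (1-p)*0.771111] = 2.633178
  V(0,0) = exp(-r*dt) * [p*8.532626 + (1-p)*2.633178] = 5.512257


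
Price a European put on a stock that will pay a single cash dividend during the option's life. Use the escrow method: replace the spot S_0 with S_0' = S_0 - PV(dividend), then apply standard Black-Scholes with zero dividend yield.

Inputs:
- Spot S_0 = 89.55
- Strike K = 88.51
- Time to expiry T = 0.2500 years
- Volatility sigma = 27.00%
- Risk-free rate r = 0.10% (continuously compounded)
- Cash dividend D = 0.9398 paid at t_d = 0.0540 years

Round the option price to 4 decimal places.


PV(D) = D * exp(-r * t_d) = 0.9398 * 0.99994600 = 0.93974925
S_0' = S_0 - PV(D) = 89.5500 - 0.93974925 = 88.61025075
d1 = (ln(S_0'/K) + (r + sigma^2/2)*T) / (sigma*sqrt(T)) = 0.07773710
d2 = d1 - sigma*sqrt(T) = -0.05726290
exp(-rT) = 0.99975003
N(-d1) = 0.46901859; N(-d2) = 0.52283212
P = K * exp(-rT) * N(-d2) - S_0' * N(-d1) = 88.5100 * 0.99975003 * 0.52283212 - 88.61025075 * 0.46901859 = 4.7044

Answer: Price = 4.7044


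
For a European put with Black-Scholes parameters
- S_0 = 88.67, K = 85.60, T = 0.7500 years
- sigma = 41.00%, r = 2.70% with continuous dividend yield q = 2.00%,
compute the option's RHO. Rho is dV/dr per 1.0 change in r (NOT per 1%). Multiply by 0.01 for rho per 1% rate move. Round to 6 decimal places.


d1 = 0.2915585915; d2 = -0.0635118240
phi(d1) = 0.3823412520; exp(-qT) = 0.9851119396; exp(-rT) = 0.9799536543
N(-d2) = 0.5253205280
Rho = -K*T*exp(-rT)*N(-d2) = -85.6000 * 0.7500 * 0.9799536543 * 0.5253205280 = -33.049503

Answer: Rho = -33.049503


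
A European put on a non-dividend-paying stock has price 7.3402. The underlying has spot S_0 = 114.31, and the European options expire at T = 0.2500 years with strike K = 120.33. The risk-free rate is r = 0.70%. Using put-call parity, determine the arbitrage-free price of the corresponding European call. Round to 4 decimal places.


Answer: Call price = 1.5306

Derivation:
Put-call parity: C - P = S_0 * exp(-qT) - K * exp(-rT).
S_0 * exp(-qT) = 114.3100 * 1.00000000 = 114.31000000
K * exp(-rT) = 120.3300 * 0.99825153 = 120.11960665
C = P + S*exp(-qT) - K*exp(-rT)
C = 7.3402 + 114.31000000 - 120.11960665 = 1.5306


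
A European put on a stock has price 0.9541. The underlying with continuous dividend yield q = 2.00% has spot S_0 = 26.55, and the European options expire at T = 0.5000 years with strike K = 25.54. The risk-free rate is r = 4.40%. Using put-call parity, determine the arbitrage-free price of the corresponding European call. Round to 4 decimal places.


Answer: Call price = 2.2557

Derivation:
Put-call parity: C - P = S_0 * exp(-qT) - K * exp(-rT).
S_0 * exp(-qT) = 26.5500 * 0.99004983 = 26.28582309
K * exp(-rT) = 25.5400 * 0.97824024 = 24.98425560
C = P + S*exp(-qT) - K*exp(-rT)
C = 0.9541 + 26.28582309 - 24.98425560 = 2.2557


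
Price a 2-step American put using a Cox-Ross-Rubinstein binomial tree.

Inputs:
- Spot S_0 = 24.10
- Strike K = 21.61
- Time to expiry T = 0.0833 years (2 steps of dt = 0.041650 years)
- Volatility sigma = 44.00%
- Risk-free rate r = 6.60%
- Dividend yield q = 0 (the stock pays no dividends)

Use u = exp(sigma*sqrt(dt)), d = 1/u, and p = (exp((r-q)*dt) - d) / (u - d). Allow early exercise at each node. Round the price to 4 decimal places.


dt = T/N = 0.041650
u = exp(sigma*sqrt(dt)) = 1.093952; d = 1/u = 0.914117
p = (exp((r-q)*dt) - d) / (u - d) = 0.492873
Discount per step: exp(-r*dt) = 0.997255
Stock lattice S(k, i) with i counting down-moves:
  k=0: S(0,0) = 24.1000
  k=1: S(1,0) = 26.3642; S(1,1) = 22.0302
  k=2: S(2,0) = 28.8412; S(2,1) = 24.1000; S(2,2) = 20.1382
Terminal payoffs V(N, i) = max(K - S_T, 0):
  V(2,0) = 0.000000; V(2,1) = 0.000000; V(2,2) = 1.471800
Backward induction: V(k, i) = exp(-r*dt) * [p * V(k+1, i) + (1-p) * V(k+1, i+1)]; then take max(V_cont, immediate exercise) for American.
  V(1,0) = exp(-r*dt) * [p*0.000000 + (1-p)*0.000000] = 0.000000; exercise = 0.000000; V(1,0) = max -> 0.000000
  V(1,1) = exp(-r*dt) * [p*0.000000 + (1-p)*1.471800] = 0.744341; exercise = 0.000000; V(1,1) = max -> 0.744341
  V(0,0) = exp(-r*dt) * [p*0.000000 + (1-p)*0.744341] = 0.376439; exercise = 0.000000; V(0,0) = max -> 0.376439

Answer: Price = V(0,0) = 0.3764


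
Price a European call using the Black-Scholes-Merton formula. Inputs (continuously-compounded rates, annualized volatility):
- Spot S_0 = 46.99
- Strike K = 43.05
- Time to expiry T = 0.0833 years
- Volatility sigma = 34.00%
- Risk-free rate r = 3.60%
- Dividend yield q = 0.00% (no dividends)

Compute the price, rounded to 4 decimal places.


Answer: Price = 4.4929

Derivation:
d1 = (ln(S/K) + (r - q + 0.5*sigma^2) * T) / (sigma * sqrt(T)) = 0.97203919
d2 = d1 - sigma * sqrt(T) = 0.87390928
exp(-rT) = 0.99700569; exp(-qT) = 1.00000000
C = S_0 * exp(-qT) * N(d1) - K * exp(-rT) * N(d2)
N(d1) = 0.83448447; N(d2) = 0.80891617
C = 46.9900 * 1.00000000 * 0.83448447 - 43.0500 * 0.99700569 * 0.80891617 = 4.4929


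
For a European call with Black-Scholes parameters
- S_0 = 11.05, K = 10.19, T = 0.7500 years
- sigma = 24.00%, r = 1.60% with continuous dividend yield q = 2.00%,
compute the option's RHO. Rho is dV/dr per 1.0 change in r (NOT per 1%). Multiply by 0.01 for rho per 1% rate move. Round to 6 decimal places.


Answer: Rho = 4.583545

Derivation:
d1 = 0.4793141763; d2 = 0.2714680794
phi(d1) = 0.3556495038; exp(-qT) = 0.9851119396; exp(-rT) = 0.9880717129
N(d2) = 0.6069844764
Rho = K*T*exp(-rT)*N(d2) = 10.1900 * 0.7500 * 0.9880717129 * 0.6069844764 = 4.583545


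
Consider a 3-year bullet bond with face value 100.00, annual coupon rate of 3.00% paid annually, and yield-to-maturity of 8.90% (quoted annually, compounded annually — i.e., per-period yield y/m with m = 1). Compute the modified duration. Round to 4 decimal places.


Coupon per period c = face * coupon_rate / m = 3.000000
Periods per year m = 1; per-period yield y/m = 0.089000
Number of cashflows N = 3
Cashflows (t years, CF_t, discount factor 1/(1+y/m)^(m*t), PV):
  t = 1.0000: CF_t = 3.000000, DF = 0.918274, PV = 2.754821
  t = 2.0000: CF_t = 3.000000, DF = 0.843226, PV = 2.529679
  t = 3.0000: CF_t = 103.000000, DF = 0.774313, PV = 79.754204
Price P = sum_t PV_t = 85.038705
First compute Macaulay numerator sum_t t * PV_t:
  t * PV_t at t = 1.0000: 2.754821
  t * PV_t at t = 2.0000: 5.059359
  t * PV_t at t = 3.0000: 239.262612
Macaulay duration D = 247.076792 / 85.038705 = 2.905463
Modified duration = D / (1 + y/m) = 2.905463 / (1 + 0.089000) = 2.668010

Answer: Modified duration = 2.6680


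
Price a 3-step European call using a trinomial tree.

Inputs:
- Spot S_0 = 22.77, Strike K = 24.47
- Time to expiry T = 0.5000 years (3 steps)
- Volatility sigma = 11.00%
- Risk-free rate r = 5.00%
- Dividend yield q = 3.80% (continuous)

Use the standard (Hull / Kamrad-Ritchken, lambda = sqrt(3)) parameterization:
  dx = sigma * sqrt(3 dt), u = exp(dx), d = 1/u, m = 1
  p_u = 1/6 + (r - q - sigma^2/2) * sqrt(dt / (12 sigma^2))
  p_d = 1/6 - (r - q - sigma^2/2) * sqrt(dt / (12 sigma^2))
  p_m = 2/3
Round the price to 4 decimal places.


dt = T/N = 0.166667; dx = sigma*sqrt(3*dt) = 0.077782
u = exp(dx) = 1.080887; d = 1/u = 0.925166
p_u = 0.173041, p_m = 0.666667, p_d = 0.160292
Discount per step: exp(-r*dt) = 0.991701
Stock lattice S(k, j) with j the centered position index:
  k=0: S(0,+0) = 22.7700
  k=1: S(1,-1) = 21.0660; S(1,+0) = 22.7700; S(1,+1) = 24.6118
  k=2: S(2,-2) = 19.4896; S(2,-1) = 21.0660; S(2,+0) = 22.7700; S(2,+1) = 24.6118; S(2,+2) = 26.6026
  k=3: S(3,-3) = 18.0311; S(3,-2) = 19.4896; S(3,-1) = 21.0660; S(3,+0) = 22.7700; S(3,+1) = 24.6118; S(3,+2) = 26.6026; S(3,+3) = 28.7544
Terminal payoffs V(N, j) = max(S_T - K, 0):
  V(3,-3) = 0.000000; V(3,-2) = 0.000000; V(3,-1) = 0.000000; V(3,+0) = 0.000000; V(3,+1) = 0.141791; V(3,+2) = 2.132558; V(3,+3) = 4.284352
Backward induction: V(k, j) = exp(-r*dt) * [p_u * V(k+1, j+1) + p_m * V(k+1, j) + p_d * V(k+1, j-1)]
  V(2,-2) = exp(-r*dt) * [p_u*0.000000 + p_m*0.000000 + p_d*0.000000] = 0.000000
  V(2,-1) = exp(-r*dt) * [p_u*0.000000 + p_m*0.000000 + p_d*0.000000] = 0.000000
  V(2,+0) = exp(-r*dt) * [p_u*0.141791 + p_m*0.000000 + p_d*0.000000] = 0.024332
  V(2,+1) = exp(-r*dt) * [p_u*2.132558 + p_m*0.141791 + p_d*0.000000] = 0.459701
  V(2,+2) = exp(-r*dt) * [p_u*4.284352 + p_m*2.132558 + p_d*0.141791] = 2.167664
  V(1,-1) = exp(-r*dt) * [p_u*0.024332 + p_m*0.000000 + p_d*0.000000] = 0.004176
  V(1,+0) = exp(-r*dt) * [p_u*0.459701 + p_m*0.024332 + p_d*0.000000] = 0.094974
  V(1,+1) = exp(-r*dt) * [p_u*2.167664 + p_m*0.459701 + p_d*0.024332] = 0.679775
  V(0,+0) = exp(-r*dt) * [p_u*0.679775 + p_m*0.094974 + p_d*0.004176] = 0.180107

Answer: Price = V(0,0) = 0.1801


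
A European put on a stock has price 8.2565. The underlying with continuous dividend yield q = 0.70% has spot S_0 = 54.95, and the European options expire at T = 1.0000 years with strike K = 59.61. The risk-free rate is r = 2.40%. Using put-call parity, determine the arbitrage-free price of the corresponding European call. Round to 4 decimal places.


Answer: Call price = 4.6268

Derivation:
Put-call parity: C - P = S_0 * exp(-qT) - K * exp(-rT).
S_0 * exp(-qT) = 54.9500 * 0.99302444 = 54.56669314
K * exp(-rT) = 59.6100 * 0.97628571 = 58.19639116
C = P + S*exp(-qT) - K*exp(-rT)
C = 8.2565 + 54.56669314 - 58.19639116 = 4.6268


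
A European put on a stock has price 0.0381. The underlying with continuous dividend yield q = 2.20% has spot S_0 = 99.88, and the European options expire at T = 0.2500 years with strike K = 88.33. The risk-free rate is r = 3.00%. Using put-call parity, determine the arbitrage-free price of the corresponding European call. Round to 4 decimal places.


Answer: Call price = 11.7003

Derivation:
Put-call parity: C - P = S_0 * exp(-qT) - K * exp(-rT).
S_0 * exp(-qT) = 99.8800 * 0.99451510 = 99.33216792
K * exp(-rT) = 88.3300 * 0.99252805 = 87.67000308
C = P + S*exp(-qT) - K*exp(-rT)
C = 0.0381 + 99.33216792 - 87.67000308 = 11.7003


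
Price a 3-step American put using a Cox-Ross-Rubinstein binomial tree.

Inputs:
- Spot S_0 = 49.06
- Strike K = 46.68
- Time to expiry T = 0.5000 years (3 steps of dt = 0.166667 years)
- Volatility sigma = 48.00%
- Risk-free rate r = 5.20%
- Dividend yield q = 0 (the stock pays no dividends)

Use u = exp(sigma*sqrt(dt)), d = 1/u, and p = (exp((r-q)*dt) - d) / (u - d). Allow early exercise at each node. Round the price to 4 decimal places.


dt = T/N = 0.166667
u = exp(sigma*sqrt(dt)) = 1.216477; d = 1/u = 0.822046
p = (exp((r-q)*dt) - d) / (u - d) = 0.473234
Discount per step: exp(-r*dt) = 0.991371
Stock lattice S(k, i) with i counting down-moves:
  k=0: S(0,0) = 49.0600
  k=1: S(1,0) = 59.6804; S(1,1) = 40.3296
  k=2: S(2,0) = 72.5998; S(2,1) = 49.0600; S(2,2) = 33.1528
  k=3: S(3,0) = 88.3160; S(3,1) = 59.6804; S(3,2) = 40.3296; S(3,3) = 27.2531
Terminal payoffs V(N, i) = max(K - S_T, 0):
  V(3,0) = 0.000000; V(3,1) = 0.000000; V(3,2) = 6.350434; V(3,3) = 19.426921
Backward induction: V(k, i) = exp(-r*dt) * [p * V(k+1, i) + (1-p) * V(k+1, i+1)]; then take max(V_cont, immediate exercise) for American.
  V(2,0) = exp(-r*dt) * [p*0.000000 + (1-p)*0.000000] = 0.000000; exercise = 0.000000; V(2,0) = max -> 0.000000
  V(2,1) = exp(-r*dt) * [p*0.000000 + (1-p)*6.350434] = 3.316323; exercise = 0.000000; V(2,1) = max -> 3.316323
  V(2,2) = exp(-r*dt) * [p*6.350434 + (1-p)*19.426921] = 13.124438; exercise = 13.527250; V(2,2) = max -> 13.527250
  V(1,0) = exp(-r*dt) * [p*0.000000 + (1-p)*3.316323] = 1.731850; exercise = 0.000000; V(1,0) = max -> 1.731850
  V(1,1) = exp(-r*dt) * [p*3.316323 + (1-p)*13.527250] = 8.620056; exercise = 6.350434; V(1,1) = max -> 8.620056
  V(0,0) = exp(-r*dt) * [p*1.731850 + (1-p)*8.620056] = 5.314065; exercise = 0.000000; V(0,0) = max -> 5.314065

Answer: Price = V(0,0) = 5.3141


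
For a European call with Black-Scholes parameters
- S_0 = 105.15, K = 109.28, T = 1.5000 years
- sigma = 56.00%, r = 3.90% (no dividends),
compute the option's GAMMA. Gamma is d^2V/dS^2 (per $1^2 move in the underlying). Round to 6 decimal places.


d1 = 0.3720519856; d2 = -0.3138051423
phi(d1) = 0.3722647914; exp(-qT) = 1.0000000000; exp(-rT) = 0.9431782404
Gamma = exp(-qT) * phi(d1) / (S * sigma * sqrt(T)) = 1.0000000000 * 0.3722647914 / (105.1500 * 0.5600 * 1.2247448714) = 0.005162

Answer: Gamma = 0.005162


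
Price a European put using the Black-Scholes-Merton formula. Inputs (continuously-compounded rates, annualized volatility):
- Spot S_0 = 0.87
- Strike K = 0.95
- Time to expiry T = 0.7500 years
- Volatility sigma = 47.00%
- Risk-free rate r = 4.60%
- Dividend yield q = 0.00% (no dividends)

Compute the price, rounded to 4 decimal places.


Answer: Price = 0.1693

Derivation:
d1 = (ln(S/K) + (r - q + 0.5*sigma^2) * T) / (sigma * sqrt(T)) = 0.07215337
d2 = d1 - sigma * sqrt(T) = -0.33487857
exp(-rT) = 0.96608834; exp(-qT) = 1.00000000
P = K * exp(-rT) * N(-d2) - S_0 * exp(-qT) * N(-d1)
N(-d1) = 0.47123993; N(-d2) = 0.63114165
P = 0.9500 * 0.96608834 * 0.63114165 - 0.8700 * 1.00000000 * 0.47123993 = 0.1693


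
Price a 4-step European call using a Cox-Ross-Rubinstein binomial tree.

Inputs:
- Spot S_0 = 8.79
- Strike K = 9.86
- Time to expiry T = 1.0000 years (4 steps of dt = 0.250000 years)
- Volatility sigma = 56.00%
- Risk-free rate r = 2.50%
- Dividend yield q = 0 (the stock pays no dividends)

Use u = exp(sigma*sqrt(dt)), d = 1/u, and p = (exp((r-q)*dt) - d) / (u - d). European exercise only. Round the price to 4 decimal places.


dt = T/N = 0.250000
u = exp(sigma*sqrt(dt)) = 1.323130; d = 1/u = 0.755784
p = (exp((r-q)*dt) - d) / (u - d) = 0.441504
Discount per step: exp(-r*dt) = 0.993769
Stock lattice S(k, i) with i counting down-moves:
  k=0: S(0,0) = 8.7900
  k=1: S(1,0) = 11.6303; S(1,1) = 6.6433
  k=2: S(2,0) = 15.3884; S(2,1) = 8.7900; S(2,2) = 5.0209
  k=3: S(3,0) = 20.3609; S(3,1) = 11.6303; S(3,2) = 6.6433; S(3,3) = 3.7947
  k=4: S(4,0) = 26.9401; S(4,1) = 15.3884; S(4,2) = 8.7900; S(4,3) = 5.0209; S(4,4) = 2.8680
Terminal payoffs V(N, i) = max(S_T - K, 0):
  V(4,0) = 17.080068; V(4,1) = 5.528411; V(4,2) = 0.000000; V(4,3) = 0.000000; V(4,4) = 0.000000
Backward induction: V(k, i) = exp(-r*dt) * [p * V(k+1, i) + (1-p) * V(k+1, i+1)].
  V(3,0) = exp(-r*dt) * [p*17.080068 + (1-p)*5.528411] = 10.562299
  V(3,1) = exp(-r*dt) * [p*5.528411 + (1-p)*0.000000] = 2.425611
  V(3,2) = exp(-r*dt) * [p*0.000000 + (1-p)*0.000000] = 0.000000
  V(3,3) = exp(-r*dt) * [p*0.000000 + (1-p)*0.000000] = 0.000000
  V(2,0) = exp(-r*dt) * [p*10.562299 + (1-p)*2.425611] = 5.980500
  V(2,1) = exp(-r*dt) * [p*2.425611 + (1-p)*0.000000] = 1.064246
  V(2,2) = exp(-r*dt) * [p*0.000000 + (1-p)*0.000000] = 0.000000
  V(1,0) = exp(-r*dt) * [p*5.980500 + (1-p)*1.064246] = 3.214639
  V(1,1) = exp(-r*dt) * [p*1.064246 + (1-p)*0.000000] = 0.466942
  V(0,0) = exp(-r*dt) * [p*3.214639 + (1-p)*0.466942] = 1.669595

Answer: Price = V(0,0) = 1.6696


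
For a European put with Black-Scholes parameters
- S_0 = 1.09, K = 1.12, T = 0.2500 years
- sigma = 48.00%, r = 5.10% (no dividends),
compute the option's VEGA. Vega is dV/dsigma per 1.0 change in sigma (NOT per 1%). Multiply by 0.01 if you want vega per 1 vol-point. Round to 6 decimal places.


Answer: Vega = 0.217033

Derivation:
d1 = 0.0599958789; d2 = -0.1800041211
phi(d1) = 0.3982249287; exp(-qT) = 1.0000000000; exp(-rT) = 0.9873309369
Vega = S * exp(-qT) * phi(d1) * sqrt(T) = 1.0900 * 1.0000000000 * 0.3982249287 * 0.5000000000 = 0.217033


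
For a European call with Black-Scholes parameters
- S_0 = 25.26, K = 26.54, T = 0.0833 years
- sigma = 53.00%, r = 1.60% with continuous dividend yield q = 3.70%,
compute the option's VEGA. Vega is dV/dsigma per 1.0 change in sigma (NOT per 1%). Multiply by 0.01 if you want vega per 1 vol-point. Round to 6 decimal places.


Answer: Vega = 2.804543

Derivation:
d1 = -0.2580992667; d2 = -0.4110664854
phi(d1) = 0.3858733204; exp(-qT) = 0.9969226448; exp(-rT) = 0.9986680878
Vega = S * exp(-qT) * phi(d1) * sqrt(T) = 25.2600 * 0.9969226448 * 0.3858733204 * 0.2886173938 = 2.804543


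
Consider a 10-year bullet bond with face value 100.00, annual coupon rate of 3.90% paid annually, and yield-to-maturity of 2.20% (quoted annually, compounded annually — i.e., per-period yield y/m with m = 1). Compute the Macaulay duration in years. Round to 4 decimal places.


Coupon per period c = face * coupon_rate / m = 3.900000
Periods per year m = 1; per-period yield y/m = 0.022000
Number of cashflows N = 10
Cashflows (t years, CF_t, discount factor 1/(1+y/m)^(m*t), PV):
  t = 1.0000: CF_t = 3.900000, DF = 0.978474, PV = 3.816047
  t = 2.0000: CF_t = 3.900000, DF = 0.957411, PV = 3.733901
  t = 3.0000: CF_t = 3.900000, DF = 0.936801, PV = 3.653524
  t = 4.0000: CF_t = 3.900000, DF = 0.916635, PV = 3.574876
  t = 5.0000: CF_t = 3.900000, DF = 0.896903, PV = 3.497922
  t = 6.0000: CF_t = 3.900000, DF = 0.877596, PV = 3.422624
  t = 7.0000: CF_t = 3.900000, DF = 0.858704, PV = 3.348947
  t = 8.0000: CF_t = 3.900000, DF = 0.840220, PV = 3.276857
  t = 9.0000: CF_t = 3.900000, DF = 0.822133, PV = 3.206318
  t = 10.0000: CF_t = 103.900000, DF = 0.804435, PV = 83.580813
Price P = sum_t PV_t = 115.111829
Macaulay numerator sum_t t * PV_t:
  t * PV_t at t = 1.0000: 3.816047
  t * PV_t at t = 2.0000: 7.467802
  t * PV_t at t = 3.0000: 10.960571
  t * PV_t at t = 4.0000: 14.299505
  t * PV_t at t = 5.0000: 17.489610
  t * PV_t at t = 6.0000: 20.535746
  t * PV_t at t = 7.0000: 23.442632
  t * PV_t at t = 8.0000: 26.214853
  t * PV_t at t = 9.0000: 28.856859
  t * PV_t at t = 10.0000: 835.808127
Macaulay duration D = (sum_t t * PV_t) / P = 988.891753 / 115.111829 = 8.590705

Answer: Macaulay duration = 8.5907 years


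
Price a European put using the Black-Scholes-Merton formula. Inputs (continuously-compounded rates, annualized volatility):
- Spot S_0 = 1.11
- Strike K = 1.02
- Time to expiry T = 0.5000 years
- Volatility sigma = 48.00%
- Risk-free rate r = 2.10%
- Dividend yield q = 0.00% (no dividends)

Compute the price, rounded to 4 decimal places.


Answer: Price = 0.0980

Derivation:
d1 = (ln(S/K) + (r - q + 0.5*sigma^2) * T) / (sigma * sqrt(T)) = 0.44977114
d2 = d1 - sigma * sqrt(T) = 0.11035989
exp(-rT) = 0.98955493; exp(-qT) = 1.00000000
P = K * exp(-rT) * N(-d2) - S_0 * exp(-qT) * N(-d1)
N(-d1) = 0.32643773; N(-d2) = 0.45606198
P = 1.0200 * 0.98955493 * 0.45606198 - 1.1100 * 1.00000000 * 0.32643773 = 0.0980
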